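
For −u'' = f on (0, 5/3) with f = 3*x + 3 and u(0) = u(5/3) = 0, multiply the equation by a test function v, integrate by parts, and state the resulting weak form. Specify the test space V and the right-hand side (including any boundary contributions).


V = H^1_0(0, 5/3) (so v(0) = v(5/3) = 0); weak form: ∫_0^5/3 u'v' dx = ∫_0^5/3 (3*x + 3) v dx for all v ∈ V.

Multiply both sides by a test function v and integrate from 0 to 5/3:
  ∫_0^5/3 −u''(x) v(x) dx = ∫_0^5/3 f(x) v(x) dx.
Integrate the LHS by parts once:
  ∫_0^5/3 −u'' v dx = −[u'(x) v(x)]_0^5/3 + ∫_0^5/3 u'(x) v'(x) dx.
Thus ∫_0^5/3 u'(x) v'(x) dx = ∫_0^5/3 f(x) v(x) dx + [u'(x) v(x)]_0^5/3.
Choose V so that boundary terms are either known or forced to vanish.
u is Dirichlet: u(0) = u(5/3) = 0. Let V = H^1_0(0, 5/3); then v(0) = v(5/3) = 0, and [u' v]_0^5/3 = 0.
Weak formulation: find u (satisfying any essential BC) such that ∫_0^5/3 u'(x) v'(x) dx = ∫_0^5/3 f v dx for all v ∈ V.
Substituting f(x) = 3*x + 3, the right-hand side is ∫_0^5/3 (3*x + 3) v dx.


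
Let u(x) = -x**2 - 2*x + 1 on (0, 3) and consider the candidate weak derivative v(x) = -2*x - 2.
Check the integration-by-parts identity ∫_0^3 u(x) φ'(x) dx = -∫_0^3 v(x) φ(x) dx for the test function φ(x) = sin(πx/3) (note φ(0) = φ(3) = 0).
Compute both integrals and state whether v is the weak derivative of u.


LHS = 30/π, RHS = 30/π. Yes, v = u' weakly.

u(x) = -x**2 - 2*x + 1, classical derivative u'(x) = -2*x - 2.
φ(x) = sin(πx/3), so φ'(x) = π*cos(π*x/3)/3.
Note φ(0) = φ(3) = 0, so the boundary term u·φ vanishes.
LHS = ∫_0^3 u(x) φ'(x) dx = ∫_0^3 (-π*x^2*cos(π*x/3)/3 - 2*π*x*cos(π*x/3)/3 + π*cos(π*x/3)/3) dx. Term by term:
  ∫_0^3 π*cos(π*x/3)/3 dx = 0;  ∫_0^3 -2*π*x*cos(π*x/3)/3 dx = 12/π;  ∫_0^3 -π*x^2*cos(π*x/3)/3 dx = 18/π.
Sum: 0 + 12/π + 18/π = 30/π.
So LHS = 30/π.
∫_0^3 v(x) φ(x) dx = ∫_0^3 (-2*x*sin(π*x/3) - 2*sin(π*x/3)) dx. Term by term:
  ∫_0^3 -2*sin(π*x/3) dx = -12/π;  ∫_0^3 -2*x*sin(π*x/3) dx = -18/π.
Sum: -12/π − 18/π = -30/π.
So RHS = -∫_0^3 v(x) φ(x) dx = 30/π.
LHS = RHS, so the identity holds for this test φ.
Moreover u is smooth here and v(x) = u'(x) = -2*x - 2 pointwise, so the identity holds for every test function. Hence v is the weak derivative of u.


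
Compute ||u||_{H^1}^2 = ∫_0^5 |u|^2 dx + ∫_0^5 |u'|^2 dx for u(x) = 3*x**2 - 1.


||u||_{H^1}^2 = 6880

The H^1 norm (squared) on an interval (0, L) is
  ||u||_{H^1}^2 = ∫_0^L u(x)^2 dx + ∫_0^L u'(x)^2 dx.
Compute u'(x) = 6*x.
Then u(x)^2 = 9*x**4 - 6*x**2 + 1 and u'(x)^2 = 36*x**2.
Integrate each monomial from 0 to 5 using ∫_0^5 c·x^n dx = c·5^(n+1)/(n+1):
  ∫_0^5 u(x)^2 dx = ∫_0^5 (9*x^4 - 6*x^2 + 1) dx. Term by term:
    ∫_0^5 9*x^4 dx = 5625;  ∫_0^5 -6*x^2 dx = -250;  ∫_0^5 1 dx = 5.
  Sum: 5625 − 250 + 5 = 5380.
  ∫_0^5 u'(x)^2 dx = ∫_0^5 (36*x^2) dx. Term by term:
    ∫_0^5 36*x^2 dx = 1500.
Adding: ||u||_{H^1}^2 = 5380 + 1500 = 6880.


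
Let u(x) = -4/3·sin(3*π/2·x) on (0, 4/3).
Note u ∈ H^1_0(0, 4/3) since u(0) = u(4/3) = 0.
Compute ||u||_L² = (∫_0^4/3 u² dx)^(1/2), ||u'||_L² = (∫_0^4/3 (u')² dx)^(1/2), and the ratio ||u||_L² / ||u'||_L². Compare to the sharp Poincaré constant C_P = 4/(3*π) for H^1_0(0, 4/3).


||u||_L² / ||u'||_L² = 2/(3*π) < C_P = 4/(3*π).

u(x) = -4/3·sin(3*π/2·x), so u'(x) = -2*π*cos(3*π*x/2).
Writing u(x) = A·sin(kπx/L) with A = -4/3 and k = 2, use ∫_0^L sin²(kπx/L) dx = L/2 and ∫_0^L cos²(kπx/L) dx = L/2.
u² = 16/9·sin²(3*π/2·x) and (u')² = 4*π^2·cos²(3*π/2·x), and each of sin², cos² integrates to L/2 = 2/3 over (0, 4/3).
∫_0^4/3 u² dx = 32/27, so ||u||_L² = 4*sqrt(6)/9.
∫_0^4/3 (u')² dx = 8*π^2/3, so ||u'||_L² = 2*sqrt(6)*π/3.
Ratio ||u||_L² / ||u'||_L² = 2/(3*π).
Sharp Poincaré constant on H^1_0(0, 4/3) is C_P = L/π = 4/(3*π), achieved by sin(3*π/4·x).
This is the k = 2 harmonic; the ratio L/(kπ) is strictly less than C_P = L/π, consistent with the sharp inequality ||u||_L² ≤ C_P ||u'||_L².


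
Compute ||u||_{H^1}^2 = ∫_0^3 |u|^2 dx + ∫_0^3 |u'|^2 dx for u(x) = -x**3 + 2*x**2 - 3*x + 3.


||u||_{H^1}^2 = 18153/70

The H^1 norm (squared) on an interval (0, L) is
  ||u||_{H^1}^2 = ∫_0^L u(x)^2 dx + ∫_0^L u'(x)^2 dx.
Compute u'(x) = -3*x**2 + 4*x - 3.
Then u(x)^2 = x**6 - 4*x**5 + 10*x**4 - 18*x**3 + 21*x**2 - 18*x + 9 and u'(x)^2 = 9*x**4 - 24*x**3 + 34*x**2 - 24*x + 9.
Integrate each monomial from 0 to 3 using ∫_0^3 c·x^n dx = c·3^(n+1)/(n+1):
  ∫_0^3 u(x)^2 dx = ∫_0^3 (x^6 - 4*x^5 + 10*x^4 - 18*x^3 + 21*x^2 - 18*x + 9) dx. Term by term:
    ∫_0^3 x^6 dx = 2187/7;  ∫_0^3 -4*x^5 dx = -486;  ∫_0^3 10*x^4 dx = 486;
    ∫_0^3 -18*x^3 dx = -729/2;  ∫_0^3 21*x^2 dx = 189;  ∫_0^3 -18*x dx = -81;
    ∫_0^3 9 dx = 27.
  Sum: 2187/7 − 486 + 486 − 729/2 + 189 − 81 + 27 = 1161/14.
  ∫_0^3 u'(x)^2 dx = ∫_0^3 (9*x^4 - 24*x^3 + 34*x^2 - 24*x + 9) dx. Term by term:
    ∫_0^3 9*x^4 dx = 2187/5;  ∫_0^3 -24*x^3 dx = -486;  ∫_0^3 34*x^2 dx = 306;
    ∫_0^3 -24*x dx = -108;  ∫_0^3 9 dx = 27.
  Sum: 2187/5 − 486 + 306 − 108 + 27 = 882/5.
Adding: ||u||_{H^1}^2 = 1161/14 + 882/5 = 18153/70.


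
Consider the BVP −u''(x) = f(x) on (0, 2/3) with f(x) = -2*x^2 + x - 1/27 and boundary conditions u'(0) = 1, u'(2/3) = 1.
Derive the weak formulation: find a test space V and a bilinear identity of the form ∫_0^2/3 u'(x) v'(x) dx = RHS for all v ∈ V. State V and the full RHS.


V = H^1(0, 2/3) (v unrestricted at boundary; u is determined up to an additive constant); weak form: ∫_0^2/3 u'v' dx = ∫_0^2/3 (-2*x^2 + x - 1/27) v dx + v(2/3) − v(0) for all v ∈ V.

Multiply both sides by a test function v and integrate from 0 to 2/3:
  ∫_0^2/3 −u''(x) v(x) dx = ∫_0^2/3 f(x) v(x) dx.
Integrate the LHS by parts once:
  ∫_0^2/3 −u'' v dx = −[u'(x) v(x)]_0^2/3 + ∫_0^2/3 u'(x) v'(x) dx.
Thus ∫_0^2/3 u'(x) v'(x) dx = ∫_0^2/3 f(x) v(x) dx + [u'(x) v(x)]_0^2/3.
Choose V so that boundary terms are either known or forced to vanish.
u has inhomogeneous Neumann u'(0) = 1, u'(2/3) = 1. [u' v]_0^2/3 = (1)·v(2/3) − (1)·v(0) = v(2/3) − v(0). Take V = H^1(0, 2/3); boundary term becomes part of RHS.
Weak formulation: find u (satisfying any essential BC) such that ∫_0^2/3 u'(x) v'(x) dx = ∫_0^2/3 f v dx + v(2/3) − v(0) for all v ∈ V (Neumann data are natural BCs: they enter the RHS as boundary terms).
Substituting f(x) = -2*x^2 + x - 1/27, the right-hand side is ∫_0^2/3 (-2*x^2 + x - 1/27) v dx + v(2/3) − v(0).
Compatibility check (pure Neumann): taking v ≡ 1 ∈ V gives 0 = ∫_0^2/3 f dx + (1) − (1), i.e. ∫_0^2/3 f dx must equal u'(0) − u'(2/3) = 0. Indeed ∫_0^2/3 (-2*x^2 + x - 1/27) dx = 0, so the data are compatible. The solution is then unique only up to an additive constant (fix it e.g. by requiring ∫_0^2/3 u dx = 0).


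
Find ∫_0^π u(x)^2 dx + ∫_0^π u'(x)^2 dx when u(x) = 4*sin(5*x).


||u||_{H^1(0,π)}^2 = 208*π

u'(x) = 20*cos(5*x).
Expand u² and (u')² and integrate term by term on (0, π), using: for integers n ≥ 1, ∫_0^π sin²(nx) dx = ∫_0^π cos²(nx) dx = π/2; for n ≠ n', ∫_0^π sin(nx)sin(n'x) dx = ∫_0^π cos(nx)cos(n'x) dx = 0; and by product-to-sum, ∫_0^π sin(nx)cos(n'x) dx = ½∫_0^π [sin((n+n')x) + sin((n−n')x)] dx, which is 0 when n+n' is even and 2n/(n²−n'²) when n+n' is odd (it need not vanish on (0, π)).
  u² squared terms: (4)²·∫sin(5x)² dx = 16·π/2 = 8*π.
  So ∫_0^π u² dx = 8*π.
  (u')² squared terms: (20)²·∫cos(5x)² dx = 400·π/2 = 200*π.
  So ∫_0^π (u')² dx = 200*π.
||u||_{H^1}^2 = (8*π) + (200*π) = 208*π.


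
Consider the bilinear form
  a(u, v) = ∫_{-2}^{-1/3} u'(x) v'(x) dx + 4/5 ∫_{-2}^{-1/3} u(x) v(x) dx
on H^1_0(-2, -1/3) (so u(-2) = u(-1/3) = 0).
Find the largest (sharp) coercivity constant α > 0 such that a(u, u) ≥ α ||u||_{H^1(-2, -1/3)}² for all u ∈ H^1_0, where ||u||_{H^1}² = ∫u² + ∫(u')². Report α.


α = (20 + 9*π^2)/(25 + 9*π^2)

Coercivity of a(·,·) on H^1_0(-2, -1/3) means a(u, u) ≥ α ||u||_{H^1}² for every u ∈ H^1_0.
The interval has length L = 5/3, and Poincaré/coercivity depend only on L. Here a(u, u) = ∫(u')² + (4/5)·∫u².
Here 0 < c = 4/5 < 1. The condition a(u,u) ≥ α||u||_{H^1}² reads (1−α)∫(u')² ≥ (α−c)∫u². Any admissible α is ≤ 1 (rapidly oscillating u have ∫u²/∫(u')² → 0), and α = 1 would force 0 ≥ (1−c)∫u², impossible since c < 1; so 1−α > 0. By the sharp Poincaré inequality on H^1_0 of an interval of length L, ∫(u')² ≥ (π/L)²∫u² with equality for the first sine mode sin(π(x−x₀)/L) (x₀ the left endpoint), so the inequality holds for all u iff (1−α)(π/L)² ≥ α − c, i.e. α ≤ ((π/L)² + c)/((π/L)² + 1) = (1 + c(L/π)²)/(1 + (L/π)²). With (π/L)² = 9*π^2/25 and c = 4/5, the largest admissible constant is α = ((π/L)² + c)/((π/L)² + 1).
Simplifying, α = (20 + 9*π^2)/(25 + 9*π^2).


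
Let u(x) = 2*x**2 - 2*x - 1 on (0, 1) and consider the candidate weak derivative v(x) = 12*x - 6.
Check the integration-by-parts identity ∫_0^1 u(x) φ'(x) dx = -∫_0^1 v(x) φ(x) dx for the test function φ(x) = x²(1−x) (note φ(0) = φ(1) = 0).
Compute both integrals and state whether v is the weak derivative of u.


LHS = -1/30, RHS = -1/10. No, v is not the weak derivative of u.

u(x) = 2*x**2 - 2*x - 1, classical derivative u'(x) = 4*x - 2.
φ(x) = x²(1−x), so φ'(x) = x*(2 - 3*x).
Note φ(0) = φ(1) = 0, so the boundary term u·φ vanishes.
LHS = ∫_0^1 u(x) φ'(x) dx = ∫_0^1 (-6*x^4 + 10*x^3 - x^2 - 2*x) dx. Term by term:
  ∫_0^1 -6*x^4 dx = -6/5;  ∫_0^1 10*x^3 dx = 5/2;  ∫_0^1 -x^2 dx = -1/3;
  ∫_0^1 -2*x dx = -1.
Sum: -6/5 + 5/2 − 1/3 − 1 = -1/30.
So LHS = -1/30.
∫_0^1 v(x) φ(x) dx = ∫_0^1 (-12*x^4 + 18*x^3 - 6*x^2) dx. Term by term:
  ∫_0^1 -12*x^4 dx = -12/5;  ∫_0^1 18*x^3 dx = 9/2;  ∫_0^1 -6*x^2 dx = -2.
Sum: -12/5 + 9/2 − 2 = 1/10.
So RHS = -∫_0^1 v(x) φ(x) dx = -1/10.
LHS − RHS = 1/15 ≠ 0, so the identity fails.
(For a valid weak derivative the identity must hold for EVERY test function, in particular this one. The failure shows v is NOT the weak derivative of u.)
Correct weak derivative would be u'(x) = 4*x - 2.


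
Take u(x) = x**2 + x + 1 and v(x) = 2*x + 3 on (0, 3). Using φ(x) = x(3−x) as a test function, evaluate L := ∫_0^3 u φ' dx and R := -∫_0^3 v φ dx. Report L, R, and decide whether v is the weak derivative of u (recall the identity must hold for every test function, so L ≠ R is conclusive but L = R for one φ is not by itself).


LHS = -18, RHS = -27. No, v is not the weak derivative of u.

u(x) = x**2 + x + 1, classical derivative u'(x) = 2*x + 1.
φ(x) = x(3−x), so φ'(x) = 3 - 2*x.
Note φ(0) = φ(3) = 0, so the boundary term u·φ vanishes.
LHS = ∫_0^3 u(x) φ'(x) dx = ∫_0^3 (-2*x^3 + x^2 + x + 3) dx. Term by term:
  ∫_0^3 -2*x^3 dx = -81/2;  ∫_0^3 x^2 dx = 9;  ∫_0^3 x dx = 9/2;
  ∫_0^3 3 dx = 9.
Sum: -81/2 + 9 + 9/2 + 9 = -18.
So LHS = -18.
∫_0^3 v(x) φ(x) dx = ∫_0^3 (-2*x^3 + 3*x^2 + 9*x) dx. Term by term:
  ∫_0^3 -2*x^3 dx = -81/2;  ∫_0^3 3*x^2 dx = 27;  ∫_0^3 9*x dx = 81/2.
Sum: -81/2 + 27 + 81/2 = 27.
So RHS = -∫_0^3 v(x) φ(x) dx = -27.
LHS − RHS = 9 ≠ 0, so the identity fails.
(For a valid weak derivative the identity must hold for EVERY test function, in particular this one. The failure shows v is NOT the weak derivative of u.)
Correct weak derivative would be u'(x) = 2*x + 1.


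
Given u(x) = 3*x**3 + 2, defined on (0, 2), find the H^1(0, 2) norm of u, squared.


||u||_{H^1}^2 = 25864/35

The H^1 norm (squared) on an interval (0, L) is
  ||u||_{H^1}^2 = ∫_0^L u(x)^2 dx + ∫_0^L u'(x)^2 dx.
Compute u'(x) = 9*x**2.
Then u(x)^2 = 9*x**6 + 12*x**3 + 4 and u'(x)^2 = 81*x**4.
Integrate each monomial from 0 to 2 using ∫_0^2 c·x^n dx = c·2^(n+1)/(n+1):
  ∫_0^2 u(x)^2 dx = ∫_0^2 (9*x^6 + 12*x^3 + 4) dx. Term by term:
    ∫_0^2 9*x^6 dx = 1152/7;  ∫_0^2 12*x^3 dx = 48;  ∫_0^2 4 dx = 8.
  Sum: 1152/7 + 48 + 8 = 1544/7.
  ∫_0^2 u'(x)^2 dx = ∫_0^2 (81*x^4) dx. Term by term:
    ∫_0^2 81*x^4 dx = 2592/5.
Adding: ||u||_{H^1}^2 = 1544/7 + 2592/5 = 25864/35.


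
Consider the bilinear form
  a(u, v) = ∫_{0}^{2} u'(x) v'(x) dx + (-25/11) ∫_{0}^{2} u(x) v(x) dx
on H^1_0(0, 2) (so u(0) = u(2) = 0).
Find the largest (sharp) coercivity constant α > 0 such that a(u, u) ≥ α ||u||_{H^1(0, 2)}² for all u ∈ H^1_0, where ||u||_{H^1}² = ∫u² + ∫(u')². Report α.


α = (-100/11 + π^2)/(4 + π^2)

Coercivity of a(·,·) on H^1_0(0, 2) means a(u, u) ≥ α ||u||_{H^1}² for every u ∈ H^1_0.
The interval has length L = 2, and Poincaré/coercivity depend only on L. Here a(u, u) = ∫(u')² + (-25/11)·∫u².
Here c = -25/11 < 0 with |c| < (π/L)² = π^2/4, so coercivity still holds. The condition a(u,u) ≥ α||u||_{H^1}² reads (1−α)∫(u')² ≥ (α−c)∫u². Any admissible α is ≤ 1 (rapidly oscillating u have ∫u²/∫(u')² → 0), and α = 1 would force 0 ≥ (1−c)∫u², impossible since c < 1; so 1−α > 0. By the sharp Poincaré inequality on H^1_0 of an interval of length L, ∫(u')² ≥ (π/L)²∫u² with equality for the first sine mode sin(π(x−x₀)/L) (x₀ the left endpoint), so the inequality holds for all u iff (1−α)(π/L)² ≥ α − c, i.e. α ≤ ((π/L)² + c)/((π/L)² + 1) = (1 + c(L/π)²)/(1 + (L/π)²). (Direct route, valid since c ≤ 0: Poincaré gives c∫u² ≥ c(L/π)²∫(u')², so a(u,u) ≥ (1 + c(L/π)²)∫(u')², while ||u||_{H^1}² ≤ (1 + (L/π)²)∫(u')²; dividing yields the same α.) With (π/L)² = π^2/4 and c = -25/11, the largest admissible constant is α = ((π/L)² + c)/((π/L)² + 1).
Simplifying, α = (-100/11 + π^2)/(4 + π^2).


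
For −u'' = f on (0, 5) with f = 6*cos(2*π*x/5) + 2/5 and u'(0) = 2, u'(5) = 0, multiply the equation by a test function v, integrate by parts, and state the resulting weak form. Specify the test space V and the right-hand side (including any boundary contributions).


V = H^1(0, 5) (v unrestricted at boundary; u is determined up to an additive constant); weak form: ∫_0^5 u'v' dx = ∫_0^5 (6*cos(2*π*x/5) + 2/5) v dx − 2·v(0) for all v ∈ V.

Multiply both sides by a test function v and integrate from 0 to 5:
  ∫_0^5 −u''(x) v(x) dx = ∫_0^5 f(x) v(x) dx.
Integrate the LHS by parts once:
  ∫_0^5 −u'' v dx = −[u'(x) v(x)]_0^5 + ∫_0^5 u'(x) v'(x) dx.
Thus ∫_0^5 u'(x) v'(x) dx = ∫_0^5 f(x) v(x) dx + [u'(x) v(x)]_0^5.
Choose V so that boundary terms are either known or forced to vanish.
u has inhomogeneous Neumann u'(0) = 2, u'(5) = 0. [u' v]_0^5 = (0)·v(5) − (2)·v(0) = − 2·v(0). Take V = H^1(0, 5); boundary term becomes part of RHS.
Weak formulation: find u (satisfying any essential BC) such that ∫_0^5 u'(x) v'(x) dx = ∫_0^5 f v dx − 2·v(0) for all v ∈ V (Neumann data are natural BCs: they enter the RHS as boundary terms).
Substituting f(x) = 6*cos(2*π*x/5) + 2/5, the right-hand side is ∫_0^5 (6*cos(2*π*x/5) + 2/5) v dx − 2·v(0).
Compatibility check (pure Neumann): taking v ≡ 1 ∈ V gives 0 = ∫_0^5 f dx + (0) − (2), i.e. ∫_0^5 f dx must equal u'(0) − u'(5) = 2. Indeed ∫_0^5 (6*cos(2*π*x/5) + 2/5) dx = 2, so the data are compatible. The solution is then unique only up to an additive constant (fix it e.g. by requiring ∫_0^5 u dx = 0).


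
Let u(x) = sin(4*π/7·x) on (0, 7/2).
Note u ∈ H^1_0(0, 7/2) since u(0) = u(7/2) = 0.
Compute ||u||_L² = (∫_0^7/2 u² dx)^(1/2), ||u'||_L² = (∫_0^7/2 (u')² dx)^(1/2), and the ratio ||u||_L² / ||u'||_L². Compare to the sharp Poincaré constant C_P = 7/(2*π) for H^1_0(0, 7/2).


||u||_L² / ||u'||_L² = 7/(4*π) < C_P = 7/(2*π).

u(x) = sin(4*π/7·x), so u'(x) = 4*π*cos(4*π*x/7)/7.
Writing u(x) = A·sin(kπx/L) with A = 1 and k = 2, use ∫_0^L sin²(kπx/L) dx = L/2 and ∫_0^L cos²(kπx/L) dx = L/2.
u² = 1·sin²(4*π/7·x) and (u')² = 16*π^2/49·cos²(4*π/7·x), and each of sin², cos² integrates to L/2 = 7/4 over (0, 7/2).
∫_0^7/2 u² dx = 7/4, so ||u||_L² = sqrt(7)/2.
∫_0^7/2 (u')² dx = 4*π^2/7, so ||u'||_L² = 2*sqrt(7)*π/7.
Ratio ||u||_L² / ||u'||_L² = 7/(4*π).
Sharp Poincaré constant on H^1_0(0, 7/2) is C_P = L/π = 7/(2*π), achieved by sin(2*π/7·x).
This is the k = 2 harmonic; the ratio L/(kπ) is strictly less than C_P = L/π, consistent with the sharp inequality ||u||_L² ≤ C_P ||u'||_L².


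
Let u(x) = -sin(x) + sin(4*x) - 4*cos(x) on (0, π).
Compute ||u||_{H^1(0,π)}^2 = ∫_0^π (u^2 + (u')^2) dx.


||u||_{H^1(0,π)}^2 = -128/15 + 51*π/2

u'(x) = 4*sin(x) - cos(x) + 4*cos(4*x).
Expand u² and (u')² and integrate term by term on (0, π), using: for integers n ≥ 1, ∫_0^π sin²(nx) dx = ∫_0^π cos²(nx) dx = π/2; for n ≠ n', ∫_0^π sin(nx)sin(n'x) dx = ∫_0^π cos(nx)cos(n'x) dx = 0; and by product-to-sum, ∫_0^π sin(nx)cos(n'x) dx = ½∫_0^π [sin((n+n')x) + sin((n−n')x)] dx, which is 0 when n+n' is even and 2n/(n²−n'²) when n+n' is odd (it need not vanish on (0, π)).
  u² squared terms: (-1)²·∫sin(x)² dx = 1·π/2 = π/2;  (-4)²·∫cos(x)² dx = 16·π/2 = 8*π;  (1)²·∫sin(4x)² dx = 1·π/2 = π/2.
  u² cross terms: 2·(-1)·(-4)·∫sin(x)·cos(x) dx = 8·(0) = 0;  2·(-1)·(1)·∫sin(x)·sin(4x) dx = -2·(0) = 0;  2·(-4)·(1)·∫cos(x)·sin(4x) dx = -8·(8/15) = -64/15.
  So ∫_0^π u² dx = π/2 + 8*π + π/2 + 0 + 0 − 64/15 = -64/15 + 9*π.
  (u')² squared terms: (-1)²·∫cos(x)² dx = 1·π/2 = π/2;  (4)²·∫cos(4x)² dx = 16·π/2 = 8*π;  (4)²·∫sin(x)² dx = 16·π/2 = 8*π.
  (u')² cross terms: 2·(-1)·(4)·∫cos(x)·cos(4x) dx = -8·(0) = 0;  2·(-1)·(4)·∫cos(x)·sin(x) dx = -8·(0) = 0;  2·(4)·(4)·∫cos(4x)·sin(x) dx = 32·(-2/15) = -64/15.
  So ∫_0^π (u')² dx = π/2 + 8*π + 8*π + 0 + 0 − 64/15 = -64/15 + 33*π/2.
||u||_{H^1}^2 = (-64/15 + 9*π) + (-64/15 + 33*π/2) = -128/15 + 51*π/2.


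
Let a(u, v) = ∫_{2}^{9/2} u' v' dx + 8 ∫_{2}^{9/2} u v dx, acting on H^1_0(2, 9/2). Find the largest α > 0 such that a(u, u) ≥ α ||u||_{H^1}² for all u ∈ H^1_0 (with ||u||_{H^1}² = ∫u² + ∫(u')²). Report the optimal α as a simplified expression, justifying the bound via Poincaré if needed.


α = 1

Coercivity of a(·,·) on H^1_0(2, 9/2) means a(u, u) ≥ α ||u||_{H^1}² for every u ∈ H^1_0.
The interval has length L = 5/2, and Poincaré/coercivity depend only on L. Here a(u, u) = ∫(u')² + (8)·∫u².
Here c = 8 ≥ 1, so a(u,u) = ∫(u')² + c∫u² ≥ ∫(u')² + ∫u² = ||u||_{H^1}², i.e. α = 1 works. No larger α is possible: a(u,u) ≥ α||u||_{H^1}² means (1−α)∫(u')² ≥ (α−c)∫u², and for the modes u_n = sin(nπ(x−x₀)/L) (x₀ the left endpoint) one has ∫u_n²/∫(u_n')² = (L/(nπ))² → 0, so a(u_n,u_n)/||u_n||_{H^1}² → 1. Hence the optimal constant is α = 1.
Therefore α = 1.


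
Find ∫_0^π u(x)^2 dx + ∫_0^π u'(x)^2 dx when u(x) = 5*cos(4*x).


||u||_{H^1(0,π)}^2 = 425*π/2

u'(x) = -20*sin(4*x).
Expand u² and (u')² and integrate term by term on (0, π), using: for integers n ≥ 1, ∫_0^π sin²(nx) dx = ∫_0^π cos²(nx) dx = π/2; for n ≠ n', ∫_0^π sin(nx)sin(n'x) dx = ∫_0^π cos(nx)cos(n'x) dx = 0; and by product-to-sum, ∫_0^π sin(nx)cos(n'x) dx = ½∫_0^π [sin((n+n')x) + sin((n−n')x)] dx, which is 0 when n+n' is even and 2n/(n²−n'²) when n+n' is odd (it need not vanish on (0, π)).
  u² squared terms: (5)²·∫cos(4x)² dx = 25·π/2 = 25*π/2.
  So ∫_0^π u² dx = 25*π/2.
  (u')² squared terms: (-20)²·∫sin(4x)² dx = 400·π/2 = 200*π.
  So ∫_0^π (u')² dx = 200*π.
||u||_{H^1}^2 = (25*π/2) + (200*π) = 425*π/2.


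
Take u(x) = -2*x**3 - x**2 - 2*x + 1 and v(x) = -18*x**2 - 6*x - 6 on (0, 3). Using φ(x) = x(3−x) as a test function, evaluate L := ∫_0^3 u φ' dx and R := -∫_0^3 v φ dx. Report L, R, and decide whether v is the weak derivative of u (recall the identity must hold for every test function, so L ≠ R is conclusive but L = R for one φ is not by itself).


LHS = 477/5, RHS = 1431/5. No, v is not the weak derivative of u.

u(x) = -2*x**3 - x**2 - 2*x + 1, classical derivative u'(x) = -6*x**2 - 2*x - 2.
φ(x) = x(3−x), so φ'(x) = 3 - 2*x.
Note φ(0) = φ(3) = 0, so the boundary term u·φ vanishes.
LHS = ∫_0^3 u(x) φ'(x) dx = ∫_0^3 (4*x^4 - 4*x^3 + x^2 - 8*x + 3) dx. Term by term:
  ∫_0^3 4*x^4 dx = 972/5;  ∫_0^3 -4*x^3 dx = -81;  ∫_0^3 x^2 dx = 9;
  ∫_0^3 -8*x dx = -36;  ∫_0^3 3 dx = 9.
Sum: 972/5 − 81 + 9 − 36 + 9 = 477/5.
So LHS = 477/5.
∫_0^3 v(x) φ(x) dx = ∫_0^3 (18*x^4 - 48*x^3 - 12*x^2 - 18*x) dx. Term by term:
  ∫_0^3 18*x^4 dx = 4374/5;  ∫_0^3 -48*x^3 dx = -972;  ∫_0^3 -12*x^2 dx = -108;
  ∫_0^3 -18*x dx = -81.
Sum: 4374/5 − 972 − 108 − 81 = -1431/5.
So RHS = -∫_0^3 v(x) φ(x) dx = 1431/5.
LHS − RHS = -954/5 ≠ 0, so the identity fails.
(For a valid weak derivative the identity must hold for EVERY test function, in particular this one. The failure shows v is NOT the weak derivative of u.)
Correct weak derivative would be u'(x) = -6*x**2 - 2*x - 2.


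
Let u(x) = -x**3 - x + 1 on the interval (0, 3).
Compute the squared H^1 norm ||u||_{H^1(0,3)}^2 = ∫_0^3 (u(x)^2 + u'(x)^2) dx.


||u||_{H^1}^2 = 60657/70

The H^1 norm (squared) on an interval (0, L) is
  ||u||_{H^1}^2 = ∫_0^L u(x)^2 dx + ∫_0^L u'(x)^2 dx.
Compute u'(x) = -3*x**2 - 1.
Then u(x)^2 = x**6 + 2*x**4 - 2*x**3 + x**2 - 2*x + 1 and u'(x)^2 = 9*x**4 + 6*x**2 + 1.
Integrate each monomial from 0 to 3 using ∫_0^3 c·x^n dx = c·3^(n+1)/(n+1):
  ∫_0^3 u(x)^2 dx = ∫_0^3 (x^6 + 2*x^4 - 2*x^3 + x^2 - 2*x + 1) dx. Term by term:
    ∫_0^3 x^6 dx = 2187/7;  ∫_0^3 2*x^4 dx = 486/5;  ∫_0^3 -2*x^3 dx = -81/2;
    ∫_0^3 x^2 dx = 9;  ∫_0^3 -2*x dx = -9;  ∫_0^3 1 dx = 3.
  Sum: 2187/7 + 486/5 − 81/2 + 9 − 9 + 3 = 26049/70.
  ∫_0^3 u'(x)^2 dx = ∫_0^3 (9*x^4 + 6*x^2 + 1) dx. Term by term:
    ∫_0^3 9*x^4 dx = 2187/5;  ∫_0^3 6*x^2 dx = 54;  ∫_0^3 1 dx = 3.
  Sum: 2187/5 + 54 + 3 = 2472/5.
Adding: ||u||_{H^1}^2 = 26049/70 + 2472/5 = 60657/70.


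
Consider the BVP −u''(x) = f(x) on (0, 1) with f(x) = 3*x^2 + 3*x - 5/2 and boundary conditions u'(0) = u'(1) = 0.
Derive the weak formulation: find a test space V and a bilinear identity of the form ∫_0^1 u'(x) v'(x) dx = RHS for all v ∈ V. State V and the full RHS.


V = H^1(0, 1) (no boundary constraint on v; u is determined up to an additive constant); weak form: ∫_0^1 u'v' dx = ∫_0^1 (3*x^2 + 3*x - 5/2) v dx for all v ∈ V.

Multiply both sides by a test function v and integrate from 0 to 1:
  ∫_0^1 −u''(x) v(x) dx = ∫_0^1 f(x) v(x) dx.
Integrate the LHS by parts once:
  ∫_0^1 −u'' v dx = −[u'(x) v(x)]_0^1 + ∫_0^1 u'(x) v'(x) dx.
Thus ∫_0^1 u'(x) v'(x) dx = ∫_0^1 f(x) v(x) dx + [u'(x) v(x)]_0^1.
Choose V so that boundary terms are either known or forced to vanish.
u has homogeneous Neumann: u'(0) = u'(1) = 0. So [u' v]_0^1 = 0·v(1) − 0·v(0) = 0 for any v; take V = H^1(0, 1).
Weak formulation: find u (satisfying any essential BC) such that ∫_0^1 u'(x) v'(x) dx = ∫_0^1 f v dx for all v ∈ V (homogeneous Neumann, so boundary terms vanish).
Substituting f(x) = 3*x^2 + 3*x - 5/2, the right-hand side is ∫_0^1 (3*x^2 + 3*x - 5/2) v dx.
Compatibility check (pure Neumann): taking v ≡ 1 ∈ V gives 0 = ∫_0^1 f dx + (0) − (0), i.e. ∫_0^1 f dx must equal u'(0) − u'(1) = 0. Indeed ∫_0^1 (3*x^2 + 3*x - 5/2) dx = 0, so the data are compatible. The solution is then unique only up to an additive constant (fix it e.g. by requiring ∫_0^1 u dx = 0).


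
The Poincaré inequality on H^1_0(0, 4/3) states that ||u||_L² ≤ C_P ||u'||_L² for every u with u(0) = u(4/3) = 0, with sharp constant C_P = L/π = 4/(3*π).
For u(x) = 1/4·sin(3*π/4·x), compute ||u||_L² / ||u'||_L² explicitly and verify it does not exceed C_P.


||u||_L² / ||u'||_L² = 4/(3*π) = C_P.

u(x) = 1/4·sin(3*π/4·x), so u'(x) = 3*π*cos(3*π*x/4)/16.
Writing u(x) = A·sin(kπx/L) with A = 1/4 and k = 1, use ∫_0^L sin²(kπx/L) dx = L/2 and ∫_0^L cos²(kπx/L) dx = L/2.
u² = 1/16·sin²(3*π/4·x) and (u')² = 9*π^2/256·cos²(3*π/4·x), and each of sin², cos² integrates to L/2 = 2/3 over (0, 4/3).
∫_0^4/3 u² dx = 1/24, so ||u||_L² = sqrt(6)/12.
∫_0^4/3 (u')² dx = 3*π^2/128, so ||u'||_L² = sqrt(6)*π/16.
Ratio ||u||_L² / ||u'||_L² = 4/(3*π).
Sharp Poincaré constant on H^1_0(0, 4/3) is C_P = L/π = 4/(3*π), achieved by sin(3*π/4·x).
This is the k = 1 eigenfunction (up to amplitude), so the ratio equals the sharp Poincaré constant exactly.


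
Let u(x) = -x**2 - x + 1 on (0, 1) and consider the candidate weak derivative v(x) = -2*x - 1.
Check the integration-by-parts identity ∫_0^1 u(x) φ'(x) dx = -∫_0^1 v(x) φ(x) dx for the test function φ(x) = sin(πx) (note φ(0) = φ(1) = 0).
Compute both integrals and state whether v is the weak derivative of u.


LHS = 4/π, RHS = 4/π. Yes, v = u' weakly.

u(x) = -x**2 - x + 1, classical derivative u'(x) = -2*x - 1.
φ(x) = sin(πx), so φ'(x) = π*cos(π*x).
Note φ(0) = φ(1) = 0, so the boundary term u·φ vanishes.
LHS = ∫_0^1 u(x) φ'(x) dx = ∫_0^1 (-π*x^2*cos(π*x) - π*x*cos(π*x) + π*cos(π*x)) dx. Term by term:
  ∫_0^1 π*cos(π*x) dx = 0;  ∫_0^1 -π*x*cos(π*x) dx = 2/π;  ∫_0^1 -π*x^2*cos(π*x) dx = 2/π.
Sum: 0 + 2/π + 2/π = 4/π.
So LHS = 4/π.
∫_0^1 v(x) φ(x) dx = ∫_0^1 (-2*x*sin(π*x) - sin(π*x)) dx. Term by term:
  ∫_0^1 -sin(π*x) dx = -2/π;  ∫_0^1 -2*x*sin(π*x) dx = -2/π.
Sum: -2/π − 2/π = -4/π.
So RHS = -∫_0^1 v(x) φ(x) dx = 4/π.
LHS = RHS, so the identity holds for this test φ.
Moreover u is smooth here and v(x) = u'(x) = -2*x - 1 pointwise, so the identity holds for every test function. Hence v is the weak derivative of u.


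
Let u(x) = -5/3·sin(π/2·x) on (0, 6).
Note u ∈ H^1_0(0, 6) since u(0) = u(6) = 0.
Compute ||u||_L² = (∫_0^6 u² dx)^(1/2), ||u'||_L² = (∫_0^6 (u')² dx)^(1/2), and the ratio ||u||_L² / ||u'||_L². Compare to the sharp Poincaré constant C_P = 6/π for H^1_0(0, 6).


||u||_L² / ||u'||_L² = 2/π < C_P = 6/π.

u(x) = -5/3·sin(π/2·x), so u'(x) = -5*π*cos(π*x/2)/6.
Writing u(x) = A·sin(kπx/L) with A = -5/3 and k = 3, use ∫_0^L sin²(kπx/L) dx = L/2 and ∫_0^L cos²(kπx/L) dx = L/2.
u² = 25/9·sin²(π/2·x) and (u')² = 25*π^2/36·cos²(π/2·x), and each of sin², cos² integrates to L/2 = 3 over (0, 6).
∫_0^6 u² dx = 25/3, so ||u||_L² = 5*sqrt(3)/3.
∫_0^6 (u')² dx = 25*π^2/12, so ||u'||_L² = 5*sqrt(3)*π/6.
Ratio ||u||_L² / ||u'||_L² = 2/π.
Sharp Poincaré constant on H^1_0(0, 6) is C_P = L/π = 6/π, achieved by sin(π/6·x).
This is the k = 3 harmonic; the ratio L/(kπ) is strictly less than C_P = L/π, consistent with the sharp inequality ||u||_L² ≤ C_P ||u'||_L².


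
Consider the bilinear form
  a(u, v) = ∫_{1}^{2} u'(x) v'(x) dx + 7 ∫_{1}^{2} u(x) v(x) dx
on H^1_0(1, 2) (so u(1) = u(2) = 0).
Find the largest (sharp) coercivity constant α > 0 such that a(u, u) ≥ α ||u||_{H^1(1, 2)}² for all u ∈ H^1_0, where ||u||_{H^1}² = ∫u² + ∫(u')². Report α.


α = 1

Coercivity of a(·,·) on H^1_0(1, 2) means a(u, u) ≥ α ||u||_{H^1}² for every u ∈ H^1_0.
The interval has length L = 1, and Poincaré/coercivity depend only on L. Here a(u, u) = ∫(u')² + (7)·∫u².
Here c = 7 ≥ 1, so a(u,u) = ∫(u')² + c∫u² ≥ ∫(u')² + ∫u² = ||u||_{H^1}², i.e. α = 1 works. No larger α is possible: a(u,u) ≥ α||u||_{H^1}² means (1−α)∫(u')² ≥ (α−c)∫u², and for the modes u_n = sin(nπ(x−x₀)/L) (x₀ the left endpoint) one has ∫u_n²/∫(u_n')² = (L/(nπ))² → 0, so a(u_n,u_n)/||u_n||_{H^1}² → 1. Hence the optimal constant is α = 1.
Therefore α = 1.


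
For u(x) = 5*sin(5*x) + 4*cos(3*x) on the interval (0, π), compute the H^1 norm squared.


||u||_{H^1(0,π)}^2 = 405*π

u'(x) = -12*sin(3*x) + 25*cos(5*x).
Expand u² and (u')² and integrate term by term on (0, π), using: for integers n ≥ 1, ∫_0^π sin²(nx) dx = ∫_0^π cos²(nx) dx = π/2; for n ≠ n', ∫_0^π sin(nx)sin(n'x) dx = ∫_0^π cos(nx)cos(n'x) dx = 0; and by product-to-sum, ∫_0^π sin(nx)cos(n'x) dx = ½∫_0^π [sin((n+n')x) + sin((n−n')x)] dx, which is 0 when n+n' is even and 2n/(n²−n'²) when n+n' is odd (it need not vanish on (0, π)).
  u² squared terms: (4)²·∫cos(3x)² dx = 16·π/2 = 8*π;  (5)²·∫sin(5x)² dx = 25·π/2 = 25*π/2.
  u² cross terms: 2·(4)·(5)·∫cos(3x)·sin(5x) dx = 40·(0) = 0.
  So ∫_0^π u² dx = 8*π + 25*π/2 + 0 = 41*π/2.
  (u')² squared terms: (-12)²·∫sin(3x)² dx = 144·π/2 = 72*π;  (25)²·∫cos(5x)² dx = 625·π/2 = 625*π/2.
  (u')² cross terms: 2·(-12)·(25)·∫sin(3x)·cos(5x) dx = -600·(0) = 0.
  So ∫_0^π (u')² dx = 72*π + 625*π/2 + 0 = 769*π/2.
||u||_{H^1}^2 = (41*π/2) + (769*π/2) = 405*π.


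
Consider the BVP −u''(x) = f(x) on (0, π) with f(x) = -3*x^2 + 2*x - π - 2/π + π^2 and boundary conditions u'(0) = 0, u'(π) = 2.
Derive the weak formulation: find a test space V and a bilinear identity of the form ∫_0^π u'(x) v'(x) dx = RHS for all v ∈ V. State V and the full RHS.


V = H^1(0, π) (v unrestricted at boundary; u is determined up to an additive constant); weak form: ∫_0^π u'v' dx = ∫_0^π (-3*x^2 + 2*x - π - 2/π + π^2) v dx + 2·v(π) for all v ∈ V.

Multiply both sides by a test function v and integrate from 0 to π:
  ∫_0^π −u''(x) v(x) dx = ∫_0^π f(x) v(x) dx.
Integrate the LHS by parts once:
  ∫_0^π −u'' v dx = −[u'(x) v(x)]_0^π + ∫_0^π u'(x) v'(x) dx.
Thus ∫_0^π u'(x) v'(x) dx = ∫_0^π f(x) v(x) dx + [u'(x) v(x)]_0^π.
Choose V so that boundary terms are either known or forced to vanish.
u has inhomogeneous Neumann u'(0) = 0, u'(π) = 2. [u' v]_0^π = (2)·v(π) − (0)·v(0) = 2·v(π). Take V = H^1(0, π); boundary term becomes part of RHS.
Weak formulation: find u (satisfying any essential BC) such that ∫_0^π u'(x) v'(x) dx = ∫_0^π f v dx + 2·v(π) for all v ∈ V (Neumann data are natural BCs: they enter the RHS as boundary terms).
Substituting f(x) = -3*x^2 + 2*x - π - 2/π + π^2, the right-hand side is ∫_0^π (-3*x^2 + 2*x - π - 2/π + π^2) v dx + 2·v(π).
Compatibility check (pure Neumann): taking v ≡ 1 ∈ V gives 0 = ∫_0^π f dx + (2) − (0), i.e. ∫_0^π f dx must equal u'(0) − u'(π) = -2. Indeed ∫_0^π (-3*x^2 + 2*x - π - 2/π + π^2) dx = -2, so the data are compatible. The solution is then unique only up to an additive constant (fix it e.g. by requiring ∫_0^π u dx = 0).


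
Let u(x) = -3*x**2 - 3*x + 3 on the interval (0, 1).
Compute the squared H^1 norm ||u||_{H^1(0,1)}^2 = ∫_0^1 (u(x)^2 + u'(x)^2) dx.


||u||_{H^1}^2 = 423/10

The H^1 norm (squared) on an interval (0, L) is
  ||u||_{H^1}^2 = ∫_0^L u(x)^2 dx + ∫_0^L u'(x)^2 dx.
Compute u'(x) = -6*x - 3.
Then u(x)^2 = 9*x**4 + 18*x**3 - 9*x**2 - 18*x + 9 and u'(x)^2 = 36*x**2 + 36*x + 9.
Integrate each monomial from 0 to 1 using ∫_0^1 c·x^n dx = c·1^(n+1)/(n+1):
  ∫_0^1 u(x)^2 dx = ∫_0^1 (9*x^4 + 18*x^3 - 9*x^2 - 18*x + 9) dx. Term by term:
    ∫_0^1 9*x^4 dx = 9/5;  ∫_0^1 18*x^3 dx = 9/2;  ∫_0^1 -9*x^2 dx = -3;
    ∫_0^1 -18*x dx = -9;  ∫_0^1 9 dx = 9.
  Sum: 9/5 + 9/2 − 3 − 9 + 9 = 33/10.
  ∫_0^1 u'(x)^2 dx = ∫_0^1 (36*x^2 + 36*x + 9) dx. Term by term:
    ∫_0^1 36*x^2 dx = 12;  ∫_0^1 36*x dx = 18;  ∫_0^1 9 dx = 9.
  Sum: 12 + 18 + 9 = 39.
Adding: ||u||_{H^1}^2 = 33/10 + 39 = 423/10.


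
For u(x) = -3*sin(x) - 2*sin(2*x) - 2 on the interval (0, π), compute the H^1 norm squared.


||u||_{H^1(0,π)}^2 = 24 + 23*π

u'(x) = -3*cos(x) - 4*cos(2*x).
Expand u² and (u')² and integrate term by term on (0, π), using: for integers n ≥ 1, ∫_0^π sin²(nx) dx = ∫_0^π cos²(nx) dx = π/2; for n ≠ n', ∫_0^π sin(nx)sin(n'x) dx = ∫_0^π cos(nx)cos(n'x) dx = 0; and by product-to-sum, ∫_0^π sin(nx)cos(n'x) dx = ½∫_0^π [sin((n+n')x) + sin((n−n')x)] dx, which is 0 when n+n' is even and 2n/(n²−n'²) when n+n' is odd (it need not vanish on (0, π)). For the constant mode: ∫_0^π 1 dx = π, ∫_0^π cos(nx) dx = 0, ∫_0^π sin(nx) dx = (1−(−1)^n)/n.
  u² squared terms: (-2)²·∫1 dx = 4·π = 4*π;  (-3)²·∫sin(x)² dx = 9·π/2 = 9*π/2;  (-2)²·∫sin(2x)² dx = 4·π/2 = 2*π.
  u² cross terms: 2·(-2)·(-3)·∫1·sin(x) dx = 12·(2) = 24;  2·(-2)·(-2)·∫1·sin(2x) dx = 8·(0) = 0;  2·(-3)·(-2)·∫sin(x)·sin(2x) dx = 12·(0) = 0.
  So ∫_0^π u² dx = 4*π + 9*π/2 + 2*π + 24 + 0 + 0 = 24 + 21*π/2.
  (u')² squared terms: (-4)²·∫cos(2x)² dx = 16·π/2 = 8*π;  (-3)²·∫cos(x)² dx = 9·π/2 = 9*π/2.
  (u')² cross terms: 2·(-4)·(-3)·∫cos(2x)·cos(x) dx = 24·(0) = 0.
  So ∫_0^π (u')² dx = 8*π + 9*π/2 + 0 = 25*π/2.
||u||_{H^1}^2 = (24 + 21*π/2) + (25*π/2) = 24 + 23*π.


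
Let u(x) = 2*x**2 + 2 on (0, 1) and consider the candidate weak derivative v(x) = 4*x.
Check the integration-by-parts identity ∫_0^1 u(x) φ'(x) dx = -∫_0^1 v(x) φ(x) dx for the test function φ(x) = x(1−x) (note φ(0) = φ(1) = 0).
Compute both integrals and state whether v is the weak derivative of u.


LHS = -1/3, RHS = -1/3. Yes, v = u' weakly.

u(x) = 2*x**2 + 2, classical derivative u'(x) = 4*x.
φ(x) = x(1−x), so φ'(x) = 1 - 2*x.
Note φ(0) = φ(1) = 0, so the boundary term u·φ vanishes.
LHS = ∫_0^1 u(x) φ'(x) dx = ∫_0^1 (-4*x^3 + 2*x^2 - 4*x + 2) dx. Term by term:
  ∫_0^1 -4*x^3 dx = -1;  ∫_0^1 2*x^2 dx = 2/3;  ∫_0^1 -4*x dx = -2;
  ∫_0^1 2 dx = 2.
Sum: -1 + 2/3 − 2 + 2 = -1/3.
So LHS = -1/3.
∫_0^1 v(x) φ(x) dx = ∫_0^1 (-4*x^3 + 4*x^2) dx. Term by term:
  ∫_0^1 -4*x^3 dx = -1;  ∫_0^1 4*x^2 dx = 4/3.
Sum: -1 + 4/3 = 1/3.
So RHS = -∫_0^1 v(x) φ(x) dx = -1/3.
LHS = RHS, so the identity holds for this test φ.
Moreover u is smooth here and v(x) = u'(x) = 4*x pointwise, so the identity holds for every test function. Hence v is the weak derivative of u.


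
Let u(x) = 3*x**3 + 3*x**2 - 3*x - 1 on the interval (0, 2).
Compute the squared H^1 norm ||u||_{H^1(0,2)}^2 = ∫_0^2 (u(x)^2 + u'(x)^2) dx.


||u||_{H^1}^2 = 37568/35

The H^1 norm (squared) on an interval (0, L) is
  ||u||_{H^1}^2 = ∫_0^L u(x)^2 dx + ∫_0^L u'(x)^2 dx.
Compute u'(x) = 9*x**2 + 6*x - 3.
Then u(x)^2 = 9*x**6 + 18*x**5 - 9*x**4 - 24*x**3 + 3*x**2 + 6*x + 1 and u'(x)^2 = 81*x**4 + 108*x**3 - 18*x**2 - 36*x + 9.
Integrate each monomial from 0 to 2 using ∫_0^2 c·x^n dx = c·2^(n+1)/(n+1):
  ∫_0^2 u(x)^2 dx = ∫_0^2 (9*x^6 + 18*x^5 - 9*x^4 - 24*x^3 + 3*x^2 + 6*x + 1) dx. Term by term:
    ∫_0^2 9*x^6 dx = 1152/7;  ∫_0^2 18*x^5 dx = 192;  ∫_0^2 -9*x^4 dx = -288/5;
    ∫_0^2 -24*x^3 dx = -96;  ∫_0^2 3*x^2 dx = 8;  ∫_0^2 6*x dx = 12;
    ∫_0^2 1 dx = 2.
  Sum: 1152/7 + 192 − 288/5 − 96 + 8 + 12 + 2 = 7874/35.
  ∫_0^2 u'(x)^2 dx = ∫_0^2 (81*x^4 + 108*x^3 - 18*x^2 - 36*x + 9) dx. Term by term:
    ∫_0^2 81*x^4 dx = 2592/5;  ∫_0^2 108*x^3 dx = 432;  ∫_0^2 -18*x^2 dx = -48;
    ∫_0^2 -36*x dx = -72;  ∫_0^2 9 dx = 18.
  Sum: 2592/5 + 432 − 48 − 72 + 18 = 4242/5.
Adding: ||u||_{H^1}^2 = 7874/35 + 4242/5 = 37568/35.


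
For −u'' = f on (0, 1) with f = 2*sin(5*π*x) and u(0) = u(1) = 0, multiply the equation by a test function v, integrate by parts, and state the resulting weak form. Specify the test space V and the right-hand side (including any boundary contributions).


V = H^1_0(0, 1) (so v(0) = v(1) = 0); weak form: ∫_0^1 u'v' dx = ∫_0^1 (2*sin(5*π*x)) v dx for all v ∈ V.

Multiply both sides by a test function v and integrate from 0 to 1:
  ∫_0^1 −u''(x) v(x) dx = ∫_0^1 f(x) v(x) dx.
Integrate the LHS by parts once:
  ∫_0^1 −u'' v dx = −[u'(x) v(x)]_0^1 + ∫_0^1 u'(x) v'(x) dx.
Thus ∫_0^1 u'(x) v'(x) dx = ∫_0^1 f(x) v(x) dx + [u'(x) v(x)]_0^1.
Choose V so that boundary terms are either known or forced to vanish.
u is Dirichlet: u(0) = u(1) = 0. Let V = H^1_0(0, 1); then v(0) = v(1) = 0, and [u' v]_0^1 = 0.
Weak formulation: find u (satisfying any essential BC) such that ∫_0^1 u'(x) v'(x) dx = ∫_0^1 f v dx for all v ∈ V.
Substituting f(x) = 2*sin(5*π*x), the right-hand side is ∫_0^1 (2*sin(5*π*x)) v dx.


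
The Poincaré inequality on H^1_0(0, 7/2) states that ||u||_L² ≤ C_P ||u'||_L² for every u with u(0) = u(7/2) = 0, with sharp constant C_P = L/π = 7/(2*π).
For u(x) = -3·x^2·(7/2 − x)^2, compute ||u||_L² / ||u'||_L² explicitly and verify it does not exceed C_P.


||u||_L² / ||u'||_L² = 7*sqrt(3)/12 < C_P = 7/(2*π).

u(x) = -3·x^2·(7/2 − x)^2, so u'(x) = 3*x*(-8*x^2 + 42*x - 49)/2.
u(x) = -3·x^2·(7/2 − x)^2 vanishes at x = 0 and x = 7/2, so u ∈ H^1_0(0, 7/2). Differentiate via the product rule and integrate the resulting polynomials term by term.
  ∫_0^7/2 u² dx = ∫_0^7/2 (9*x^8 - 126*x^7 + 1323*x^6/2 - 3087*x^5/2 + 21609*x^4/16) dx. Term by term:
    ∫_0^7/2 9*x^8 dx = 40353607/512;  ∫_0^7/2 -126*x^7 dx = -363182463/1024;  ∫_0^7/2 1323*x^6/2 dx = 155649627/256;
    ∫_0^7/2 -3087*x^5/2 dx = -121060821/256;  ∫_0^7/2 21609*x^4/16 dx = 363182463/2560.
  Sum: 40353607/512 − 363182463/1024 + 155649627/256 − 121060821/256 + 363182463/2560 = 5764801/5120.
  ∫_0^7/2 (u')² dx = ∫_0^7/2 (144*x^6 - 1512*x^5 + 5733*x^4 - 9261*x^3 + 21609*x^2/4) dx. Term by term:
    ∫_0^7/2 144*x^6 dx = 1058841/8;  ∫_0^7/2 -1512*x^5 dx = -7411887/16;  ∫_0^7/2 5733*x^4 dx = 96354531/160;
    ∫_0^7/2 -9261*x^3 dx = -22235661/64;  ∫_0^7/2 21609*x^2/4 dx = 2470629/32.
  Sum: 1058841/8 − 7411887/16 + 96354531/160 − 22235661/64 + 2470629/32 = 352947/320.
∫_0^7/2 u² dx = 5764801/5120, so ||u||_L² = 2401*sqrt(5)/160.
∫_0^7/2 (u')² dx = 352947/320, so ||u'||_L² = 343*sqrt(15)/40.
Ratio ||u||_L² / ||u'||_L² = 7*sqrt(3)/12.
Sharp Poincaré constant on H^1_0(0, 7/2) is C_P = L/π = 7/(2*π), achieved by sin(2*π/7·x).
A polynomial bump cannot attain the sharp Poincaré constant (only the first sine eigenfunction does), so the ratio is strictly less than C_P, consistent with ||u||_L² ≤ C_P ||u'||_L².


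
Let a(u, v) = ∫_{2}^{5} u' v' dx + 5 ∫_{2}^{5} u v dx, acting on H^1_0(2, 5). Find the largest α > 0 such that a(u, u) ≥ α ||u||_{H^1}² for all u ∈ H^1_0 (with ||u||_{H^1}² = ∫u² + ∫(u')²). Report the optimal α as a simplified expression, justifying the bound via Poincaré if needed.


α = 1

Coercivity of a(·,·) on H^1_0(2, 5) means a(u, u) ≥ α ||u||_{H^1}² for every u ∈ H^1_0.
The interval has length L = 3, and Poincaré/coercivity depend only on L. Here a(u, u) = ∫(u')² + (5)·∫u².
Here c = 5 ≥ 1, so a(u,u) = ∫(u')² + c∫u² ≥ ∫(u')² + ∫u² = ||u||_{H^1}², i.e. α = 1 works. No larger α is possible: a(u,u) ≥ α||u||_{H^1}² means (1−α)∫(u')² ≥ (α−c)∫u², and for the modes u_n = sin(nπ(x−x₀)/L) (x₀ the left endpoint) one has ∫u_n²/∫(u_n')² = (L/(nπ))² → 0, so a(u_n,u_n)/||u_n||_{H^1}² → 1. Hence the optimal constant is α = 1.
Therefore α = 1.


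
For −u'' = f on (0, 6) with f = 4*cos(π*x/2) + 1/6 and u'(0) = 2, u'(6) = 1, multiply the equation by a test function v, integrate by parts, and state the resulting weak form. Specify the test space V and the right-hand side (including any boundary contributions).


V = H^1(0, 6) (v unrestricted at boundary; u is determined up to an additive constant); weak form: ∫_0^6 u'v' dx = ∫_0^6 (4*cos(π*x/2) + 1/6) v dx + v(6) − 2·v(0) for all v ∈ V.

Multiply both sides by a test function v and integrate from 0 to 6:
  ∫_0^6 −u''(x) v(x) dx = ∫_0^6 f(x) v(x) dx.
Integrate the LHS by parts once:
  ∫_0^6 −u'' v dx = −[u'(x) v(x)]_0^6 + ∫_0^6 u'(x) v'(x) dx.
Thus ∫_0^6 u'(x) v'(x) dx = ∫_0^6 f(x) v(x) dx + [u'(x) v(x)]_0^6.
Choose V so that boundary terms are either known or forced to vanish.
u has inhomogeneous Neumann u'(0) = 2, u'(6) = 1. [u' v]_0^6 = (1)·v(6) − (2)·v(0) = v(6) − 2·v(0). Take V = H^1(0, 6); boundary term becomes part of RHS.
Weak formulation: find u (satisfying any essential BC) such that ∫_0^6 u'(x) v'(x) dx = ∫_0^6 f v dx + v(6) − 2·v(0) for all v ∈ V (Neumann data are natural BCs: they enter the RHS as boundary terms).
Substituting f(x) = 4*cos(π*x/2) + 1/6, the right-hand side is ∫_0^6 (4*cos(π*x/2) + 1/6) v dx + v(6) − 2·v(0).
Compatibility check (pure Neumann): taking v ≡ 1 ∈ V gives 0 = ∫_0^6 f dx + (1) − (2), i.e. ∫_0^6 f dx must equal u'(0) − u'(6) = 1. Indeed ∫_0^6 (4*cos(π*x/2) + 1/6) dx = 1, so the data are compatible. The solution is then unique only up to an additive constant (fix it e.g. by requiring ∫_0^6 u dx = 0).
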